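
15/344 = 15/344=0.04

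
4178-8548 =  - 4370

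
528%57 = 15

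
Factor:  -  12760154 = - 2^1*11^1*523^1*1109^1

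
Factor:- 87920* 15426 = - 2^5*3^2 * 5^1*7^1*157^1*857^1   =  - 1356253920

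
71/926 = 71/926 = 0.08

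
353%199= 154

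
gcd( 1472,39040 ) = 64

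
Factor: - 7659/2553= - 3=- 3^1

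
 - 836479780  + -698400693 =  - 1534880473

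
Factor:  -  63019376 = -2^4*7^1 * 562673^1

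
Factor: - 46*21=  -966 = - 2^1*3^1*7^1*23^1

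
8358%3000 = 2358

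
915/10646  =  915/10646 = 0.09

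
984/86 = 492/43 = 11.44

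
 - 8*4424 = - 35392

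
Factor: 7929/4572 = 2^(-2 )*127^(-1)*881^1 = 881/508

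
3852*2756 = 10616112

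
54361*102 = 5544822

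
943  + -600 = 343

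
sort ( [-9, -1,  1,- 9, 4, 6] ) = [ - 9 ,-9, - 1, 1,4, 6 ] 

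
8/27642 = 4/13821 = 0.00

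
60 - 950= - 890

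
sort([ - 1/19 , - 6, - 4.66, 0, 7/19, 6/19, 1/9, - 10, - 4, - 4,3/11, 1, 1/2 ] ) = [ -10, - 6, - 4.66, - 4, - 4, - 1/19, 0 , 1/9, 3/11, 6/19, 7/19, 1/2,  1]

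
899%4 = 3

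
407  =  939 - 532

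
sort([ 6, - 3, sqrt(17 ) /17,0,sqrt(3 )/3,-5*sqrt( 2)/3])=[ - 3, -5*sqrt( 2)/3, 0 , sqrt( 17)/17 , sqrt ( 3 )/3,6]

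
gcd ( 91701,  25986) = 3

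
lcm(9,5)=45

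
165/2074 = 165/2074 = 0.08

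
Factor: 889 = 7^1* 127^1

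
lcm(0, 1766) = 0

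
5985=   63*95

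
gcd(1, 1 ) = 1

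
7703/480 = 16 + 23/480  =  16.05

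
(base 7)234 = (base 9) 146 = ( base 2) 1111011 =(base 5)443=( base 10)123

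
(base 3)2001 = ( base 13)43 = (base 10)55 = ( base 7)106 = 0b110111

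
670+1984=2654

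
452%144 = 20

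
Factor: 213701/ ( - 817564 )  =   - 2^(-2)*11^( - 1)*17^ (  -  1 )* 29^1*1093^( - 1 )*7369^1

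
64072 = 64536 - 464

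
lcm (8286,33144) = 33144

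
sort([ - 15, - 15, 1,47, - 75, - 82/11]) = [-75,-15,-15, - 82/11,1,  47]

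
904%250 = 154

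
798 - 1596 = - 798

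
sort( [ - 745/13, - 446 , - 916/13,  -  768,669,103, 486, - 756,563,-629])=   [ - 768,-756,-629,-446,-916/13, - 745/13 , 103 , 486,563, 669 ] 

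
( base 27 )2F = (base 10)69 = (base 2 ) 1000101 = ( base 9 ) 76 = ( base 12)59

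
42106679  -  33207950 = 8898729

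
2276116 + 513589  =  2789705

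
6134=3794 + 2340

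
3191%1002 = 185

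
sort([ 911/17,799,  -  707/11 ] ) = [ - 707/11,  911/17,799 ]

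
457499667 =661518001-204018334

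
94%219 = 94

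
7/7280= 1/1040 = 0.00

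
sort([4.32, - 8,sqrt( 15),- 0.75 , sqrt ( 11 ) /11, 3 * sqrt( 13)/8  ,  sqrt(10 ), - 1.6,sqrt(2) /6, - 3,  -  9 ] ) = [ - 9,- 8,-3,- 1.6,-0.75,sqrt( 2) /6,sqrt(11) /11,  3* sqrt( 13)/8,sqrt( 10),  sqrt( 15 ),4.32 ] 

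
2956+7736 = 10692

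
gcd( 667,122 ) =1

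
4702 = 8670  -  3968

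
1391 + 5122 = 6513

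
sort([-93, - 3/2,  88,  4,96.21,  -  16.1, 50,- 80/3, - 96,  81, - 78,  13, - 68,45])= [ - 96, - 93, - 78, - 68,-80/3,  -  16.1, - 3/2, 4,  13, 45, 50, 81,88, 96.21]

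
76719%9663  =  9078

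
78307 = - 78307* (- 1 )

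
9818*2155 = 21157790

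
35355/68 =35355/68 = 519.93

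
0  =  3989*0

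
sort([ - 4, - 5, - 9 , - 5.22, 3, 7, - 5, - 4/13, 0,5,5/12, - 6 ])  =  [-9, -6,- 5.22,-5, - 5, - 4, - 4/13,  0, 5/12,3,5, 7]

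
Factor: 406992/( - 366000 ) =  - 5^( - 3 )*139^1 = - 139/125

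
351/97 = 3 + 60/97 = 3.62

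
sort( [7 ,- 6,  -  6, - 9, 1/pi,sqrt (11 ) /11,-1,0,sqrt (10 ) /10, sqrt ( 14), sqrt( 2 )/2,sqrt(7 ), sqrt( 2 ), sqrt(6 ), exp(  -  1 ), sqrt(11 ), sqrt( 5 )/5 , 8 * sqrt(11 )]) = [ - 9, - 6, - 6, - 1,0,sqrt(11)/11, sqrt(10)/10, 1/pi,exp ( - 1), sqrt( 5 )/5, sqrt( 2)/2, sqrt( 2), sqrt( 6 ), sqrt( 7 ),sqrt( 11), sqrt(14 ), 7,8*sqrt( 11 )]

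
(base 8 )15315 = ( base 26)A3N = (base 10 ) 6861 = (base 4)1223031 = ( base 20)H31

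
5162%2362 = 438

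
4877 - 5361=-484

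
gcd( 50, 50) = 50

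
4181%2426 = 1755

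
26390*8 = 211120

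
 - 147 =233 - 380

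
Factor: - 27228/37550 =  - 13614/18775 = - 2^1 *3^1*5^( - 2 )*751^( - 1 ) * 2269^1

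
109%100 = 9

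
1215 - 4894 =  - 3679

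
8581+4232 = 12813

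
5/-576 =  -5/576 = - 0.01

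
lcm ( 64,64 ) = 64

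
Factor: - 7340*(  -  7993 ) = 58668620 =2^2 * 5^1*367^1*7993^1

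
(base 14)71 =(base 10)99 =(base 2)1100011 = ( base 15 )69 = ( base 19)54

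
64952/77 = 843 + 41/77 = 843.53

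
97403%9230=5103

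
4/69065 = 4/69065 = 0.00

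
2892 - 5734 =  - 2842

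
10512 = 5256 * 2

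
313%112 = 89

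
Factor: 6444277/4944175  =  5^( - 2 )*7^1*113^1*8147^1  *197767^( - 1 ) 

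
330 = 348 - 18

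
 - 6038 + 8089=2051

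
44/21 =2 + 2/21 = 2.10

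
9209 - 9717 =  - 508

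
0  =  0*8070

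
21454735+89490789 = 110945524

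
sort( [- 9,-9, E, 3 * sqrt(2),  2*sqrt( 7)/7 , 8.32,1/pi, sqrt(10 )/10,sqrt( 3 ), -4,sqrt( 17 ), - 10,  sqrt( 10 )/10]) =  [ - 10, - 9,-9, - 4,sqrt( 10) /10 , sqrt( 10 )/10,1/pi, 2* sqrt ( 7 )/7,sqrt( 3), E,sqrt(  17 ),3*sqrt(2 ),8.32] 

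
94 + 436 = 530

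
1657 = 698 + 959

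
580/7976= 145/1994 = 0.07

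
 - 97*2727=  - 264519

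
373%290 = 83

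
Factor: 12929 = 7^1 * 1847^1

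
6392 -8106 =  - 1714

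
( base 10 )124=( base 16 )7c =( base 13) 97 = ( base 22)5e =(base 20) 64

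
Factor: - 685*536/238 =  -183580/119= - 2^2*5^1*7^( -1)*17^( - 1)*67^1 * 137^1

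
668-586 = 82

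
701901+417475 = 1119376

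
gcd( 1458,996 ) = 6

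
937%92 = 17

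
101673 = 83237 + 18436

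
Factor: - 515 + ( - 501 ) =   -  2^3*127^1 = -1016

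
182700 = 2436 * 75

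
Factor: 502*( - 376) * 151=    - 28501552 = -2^4*47^1*151^1*251^1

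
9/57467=9/57467  =  0.00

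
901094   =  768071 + 133023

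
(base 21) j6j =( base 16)214C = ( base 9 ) 12621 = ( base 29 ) A3R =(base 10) 8524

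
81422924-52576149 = 28846775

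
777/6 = 259/2 = 129.50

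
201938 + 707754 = 909692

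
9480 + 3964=13444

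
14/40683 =14/40683 = 0.00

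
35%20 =15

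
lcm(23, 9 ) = 207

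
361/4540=361/4540 = 0.08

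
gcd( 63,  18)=9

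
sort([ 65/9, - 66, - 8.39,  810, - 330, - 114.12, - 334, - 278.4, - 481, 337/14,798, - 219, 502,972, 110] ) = [-481, - 334,  -  330, - 278.4,-219, - 114.12,  -  66, -8.39, 65/9,  337/14,110,502, 798  ,  810, 972 ]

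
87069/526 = 165 + 279/526 = 165.53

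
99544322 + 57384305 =156928627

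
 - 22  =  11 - 33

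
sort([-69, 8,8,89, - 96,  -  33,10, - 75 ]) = [ - 96, - 75,- 69, - 33,8 , 8,10 , 89]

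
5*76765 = 383825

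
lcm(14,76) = 532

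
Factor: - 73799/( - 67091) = 11^1 * 23^( - 1)*2917^( - 1)*6709^1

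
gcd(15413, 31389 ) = 1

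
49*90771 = 4447779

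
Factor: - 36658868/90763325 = -2^2*5^(-2)*17^1*43^( - 1)*84431^(-1 )*539101^1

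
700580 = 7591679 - 6891099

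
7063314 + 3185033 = 10248347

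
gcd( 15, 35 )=5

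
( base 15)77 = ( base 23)4k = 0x70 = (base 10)112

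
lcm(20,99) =1980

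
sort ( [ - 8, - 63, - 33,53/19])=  [ - 63 , - 33,-8, 53/19 ]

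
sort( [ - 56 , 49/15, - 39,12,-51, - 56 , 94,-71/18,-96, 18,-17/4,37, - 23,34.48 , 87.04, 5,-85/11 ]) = [ - 96, - 56,-56 ,-51 , - 39  , - 23, - 85/11, - 17/4, - 71/18,49/15, 5, 12, 18,34.48,37,87.04 , 94 ] 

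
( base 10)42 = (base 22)1K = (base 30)1c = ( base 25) 1H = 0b101010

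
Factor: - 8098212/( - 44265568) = 2^( - 3 )*3^1*41^ (  -  1)*33739^( -1 )*674851^1 = 2024553/11066392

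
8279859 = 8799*941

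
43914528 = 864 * 50827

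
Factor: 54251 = 54251^1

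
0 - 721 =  - 721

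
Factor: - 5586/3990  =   - 5^( - 1 )*7^1 = - 7/5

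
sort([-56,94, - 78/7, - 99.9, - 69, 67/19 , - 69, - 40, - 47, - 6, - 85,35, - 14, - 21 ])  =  [ - 99.9, - 85,- 69, - 69, - 56,-47, - 40, - 21, - 14, - 78/7,- 6,67/19, 35,  94]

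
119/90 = 119/90 = 1.32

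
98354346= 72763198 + 25591148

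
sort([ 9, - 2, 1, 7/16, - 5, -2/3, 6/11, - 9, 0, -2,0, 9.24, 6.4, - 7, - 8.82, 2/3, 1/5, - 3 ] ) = [-9, - 8.82, - 7, - 5 , - 3 , - 2,-2, - 2/3, 0, 0 , 1/5, 7/16,6/11, 2/3,1,6.4, 9,  9.24 ]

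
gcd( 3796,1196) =52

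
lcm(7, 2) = 14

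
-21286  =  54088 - 75374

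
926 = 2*463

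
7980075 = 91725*87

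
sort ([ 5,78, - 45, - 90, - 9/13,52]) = [ - 90 ,-45, - 9/13 , 5,52,78]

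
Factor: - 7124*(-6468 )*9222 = 2^5*3^2 *7^2 * 11^1*13^1 * 29^1*  53^1*137^1 = 424931611104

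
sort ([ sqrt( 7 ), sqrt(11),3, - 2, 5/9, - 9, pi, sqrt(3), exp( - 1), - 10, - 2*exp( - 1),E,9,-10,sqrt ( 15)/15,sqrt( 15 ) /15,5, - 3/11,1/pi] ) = [-10, - 10, - 9, - 2, - 2*exp( - 1 ), - 3/11, sqrt(15 )/15,sqrt(15)/15,1/pi,exp( - 1),5/9,sqrt (3), sqrt ( 7 ),E, 3,pi,sqrt(11),5, 9]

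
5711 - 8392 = -2681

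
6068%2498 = 1072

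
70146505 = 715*98107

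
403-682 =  - 279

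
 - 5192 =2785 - 7977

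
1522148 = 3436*443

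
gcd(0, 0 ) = 0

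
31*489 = 15159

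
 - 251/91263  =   - 1  +  91012/91263 = - 0.00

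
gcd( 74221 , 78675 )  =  1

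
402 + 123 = 525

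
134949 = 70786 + 64163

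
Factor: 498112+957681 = 1455793 = 761^1 * 1913^1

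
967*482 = 466094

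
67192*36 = 2418912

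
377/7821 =377/7821 = 0.05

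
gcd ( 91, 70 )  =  7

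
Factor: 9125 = 5^3*73^1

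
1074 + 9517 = 10591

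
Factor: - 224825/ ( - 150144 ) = 2^(-7)* 3^( - 1) * 5^2* 23^1 = 575/384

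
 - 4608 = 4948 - 9556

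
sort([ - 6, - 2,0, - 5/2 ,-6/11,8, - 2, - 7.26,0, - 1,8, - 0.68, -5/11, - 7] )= [ - 7.26,-7, -6,-5/2,  -  2  , - 2,-1, - 0.68, - 6/11, - 5/11, 0,0, 8,8]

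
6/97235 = 6/97235=0.00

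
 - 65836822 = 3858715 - 69695537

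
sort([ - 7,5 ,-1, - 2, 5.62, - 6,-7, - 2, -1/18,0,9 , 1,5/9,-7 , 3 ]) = [ -7, - 7,  -  7, - 6, - 2,-2 , - 1, - 1/18,0,5/9, 1,3, 5 , 5.62, 9 ]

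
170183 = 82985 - -87198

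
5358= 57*94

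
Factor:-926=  -2^1 *463^1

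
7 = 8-1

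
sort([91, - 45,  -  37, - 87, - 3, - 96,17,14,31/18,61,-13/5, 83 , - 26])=[ - 96, - 87, - 45, - 37, - 26, - 3,  -  13/5,31/18, 14,17, 61,  83, 91] 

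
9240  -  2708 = 6532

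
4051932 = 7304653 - 3252721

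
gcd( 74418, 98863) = 1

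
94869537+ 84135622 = 179005159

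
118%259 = 118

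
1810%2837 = 1810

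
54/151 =54/151 = 0.36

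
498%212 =74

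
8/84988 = 2/21247  =  0.00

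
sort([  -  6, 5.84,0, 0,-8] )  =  [-8, - 6, 0, 0,5.84] 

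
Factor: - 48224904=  - 2^3*3^1*7^1* 13^1*71^1* 311^1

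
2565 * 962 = 2467530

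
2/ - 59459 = -2/59459 = -  0.00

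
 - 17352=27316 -44668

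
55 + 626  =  681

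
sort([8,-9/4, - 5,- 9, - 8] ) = [-9,  -  8,-5, - 9/4,8 ] 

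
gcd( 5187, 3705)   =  741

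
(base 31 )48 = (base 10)132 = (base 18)76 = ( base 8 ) 204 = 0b10000100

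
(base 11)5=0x5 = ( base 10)5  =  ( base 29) 5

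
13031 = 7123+5908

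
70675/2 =70675/2 = 35337.50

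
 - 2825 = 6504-9329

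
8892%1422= 360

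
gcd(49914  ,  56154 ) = 6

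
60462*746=45104652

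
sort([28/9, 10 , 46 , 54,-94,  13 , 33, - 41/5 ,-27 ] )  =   [ - 94,  -  27, - 41/5 , 28/9 , 10,  13 , 33 , 46 , 54] 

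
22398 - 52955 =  - 30557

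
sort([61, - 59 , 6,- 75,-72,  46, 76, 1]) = [ - 75,-72 , - 59,1, 6,46, 61,76 ] 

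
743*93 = 69099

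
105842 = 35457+70385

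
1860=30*62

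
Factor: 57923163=3^2*6435907^1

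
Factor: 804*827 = 664908 = 2^2*3^1*67^1*827^1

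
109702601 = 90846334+18856267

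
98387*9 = 885483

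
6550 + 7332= 13882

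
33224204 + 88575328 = 121799532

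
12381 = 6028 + 6353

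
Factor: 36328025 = 5^2*1063^1*1367^1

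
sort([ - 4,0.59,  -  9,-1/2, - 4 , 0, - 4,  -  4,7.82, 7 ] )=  [ - 9,-4, - 4,-4,- 4, - 1/2,  0, 0.59,7, 7.82 ] 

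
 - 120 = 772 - 892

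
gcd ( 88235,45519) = 1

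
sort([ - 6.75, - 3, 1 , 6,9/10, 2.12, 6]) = [  -  6.75, - 3,  9/10,1, 2.12, 6, 6]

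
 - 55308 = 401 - 55709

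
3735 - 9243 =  - 5508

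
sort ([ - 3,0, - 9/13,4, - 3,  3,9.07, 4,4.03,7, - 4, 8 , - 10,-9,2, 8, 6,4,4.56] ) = [ - 10, - 9,-4, - 3, - 3, - 9/13,0,2,3,4, 4,  4, 4.03,4.56,6 , 7,8, 8, 9.07 ] 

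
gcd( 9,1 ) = 1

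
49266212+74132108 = 123398320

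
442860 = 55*8052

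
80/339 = 80/339 = 0.24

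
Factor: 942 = 2^1*3^1*157^1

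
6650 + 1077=7727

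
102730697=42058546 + 60672151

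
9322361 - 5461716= 3860645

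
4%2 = 0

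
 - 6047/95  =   - 6047/95= - 63.65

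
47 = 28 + 19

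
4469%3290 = 1179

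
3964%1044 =832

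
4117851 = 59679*69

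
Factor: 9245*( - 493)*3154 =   -  14375253890 = - 2^1*5^1 * 17^1* 19^1 * 29^1 *43^2 * 83^1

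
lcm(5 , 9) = 45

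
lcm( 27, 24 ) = 216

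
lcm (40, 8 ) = 40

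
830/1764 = 415/882 = 0.47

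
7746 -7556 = 190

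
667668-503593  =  164075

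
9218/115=9218/115 = 80.16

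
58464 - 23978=34486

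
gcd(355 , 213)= 71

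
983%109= 2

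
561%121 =77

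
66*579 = 38214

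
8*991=7928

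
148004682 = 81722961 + 66281721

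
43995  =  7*6285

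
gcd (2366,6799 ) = 13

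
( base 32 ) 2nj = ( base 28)3G3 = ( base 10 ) 2803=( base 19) 7EA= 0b101011110011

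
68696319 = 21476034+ 47220285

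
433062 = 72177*6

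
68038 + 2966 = 71004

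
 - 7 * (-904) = 6328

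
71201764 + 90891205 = 162092969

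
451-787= - 336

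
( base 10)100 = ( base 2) 1100100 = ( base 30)3A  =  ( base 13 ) 79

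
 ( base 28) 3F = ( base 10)99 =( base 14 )71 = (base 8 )143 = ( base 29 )3c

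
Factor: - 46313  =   - 29^1*1597^1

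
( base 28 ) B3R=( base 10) 8735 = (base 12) 507b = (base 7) 34316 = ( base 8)21037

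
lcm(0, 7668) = 0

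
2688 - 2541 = 147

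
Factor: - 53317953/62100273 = -17772651/20700091=-  3^2*13^1*59^( - 1 )*97^(-1)*3617^(  -  1 )*151903^1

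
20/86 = 10/43= 0.23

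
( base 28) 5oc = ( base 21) A95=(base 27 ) 68e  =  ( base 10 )4604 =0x11fc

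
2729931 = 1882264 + 847667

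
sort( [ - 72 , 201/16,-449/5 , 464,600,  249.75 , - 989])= [ - 989, - 449/5 ,- 72,201/16,249.75,464, 600]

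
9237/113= 9237/113 = 81.74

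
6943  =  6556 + 387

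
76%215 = 76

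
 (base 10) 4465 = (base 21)a2d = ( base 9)6111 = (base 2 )1000101110001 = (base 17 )F7B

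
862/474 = 1 + 194/237 =1.82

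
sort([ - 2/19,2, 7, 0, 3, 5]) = [ - 2/19,0,2, 3,5, 7] 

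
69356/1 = 69356 = 69356.00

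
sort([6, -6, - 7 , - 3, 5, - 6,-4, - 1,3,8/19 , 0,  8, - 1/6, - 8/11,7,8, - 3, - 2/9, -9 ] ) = [ - 9, - 7 , - 6, - 6, -4,  -  3,  -  3, - 1, - 8/11,-2/9, - 1/6,0, 8/19, 3 , 5, 6, 7, 8, 8 ]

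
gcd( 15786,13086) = 18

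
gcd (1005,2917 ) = 1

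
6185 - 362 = 5823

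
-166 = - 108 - 58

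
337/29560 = 337/29560=0.01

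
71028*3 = 213084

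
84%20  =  4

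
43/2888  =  43/2888=0.01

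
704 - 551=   153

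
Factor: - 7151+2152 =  - 4999^1 = - 4999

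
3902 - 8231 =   -  4329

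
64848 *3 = 194544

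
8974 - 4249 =4725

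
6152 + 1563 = 7715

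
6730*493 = 3317890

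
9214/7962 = 4607/3981 = 1.16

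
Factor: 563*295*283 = 47002055 = 5^1*59^1*283^1*563^1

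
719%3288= 719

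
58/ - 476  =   - 1 + 209/238  =  -0.12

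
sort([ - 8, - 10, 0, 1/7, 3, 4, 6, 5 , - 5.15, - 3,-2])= [-10,- 8,-5.15, - 3,- 2,  0, 1/7,3, 4, 5,  6]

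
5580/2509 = 5580/2509  =  2.22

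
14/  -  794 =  - 1 + 390/397 = - 0.02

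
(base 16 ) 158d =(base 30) 63r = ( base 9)7510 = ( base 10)5517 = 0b1010110001101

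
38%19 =0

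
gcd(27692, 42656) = 172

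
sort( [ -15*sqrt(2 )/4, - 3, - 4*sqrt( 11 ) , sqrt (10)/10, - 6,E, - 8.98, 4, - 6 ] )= [-4*sqrt( 11 ) , - 8.98,-6, - 6, - 15*sqrt( 2 ) /4, - 3 , sqrt( 10) /10, E, 4 ] 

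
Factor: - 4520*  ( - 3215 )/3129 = 14531800/3129 = 2^3 * 3^( - 1)*5^2*7^( - 1)*113^1*149^( - 1)*643^1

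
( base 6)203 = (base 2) 1001011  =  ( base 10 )75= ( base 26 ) 2n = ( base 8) 113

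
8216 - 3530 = 4686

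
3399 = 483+2916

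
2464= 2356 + 108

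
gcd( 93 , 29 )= 1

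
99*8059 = 797841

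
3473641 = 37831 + 3435810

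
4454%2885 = 1569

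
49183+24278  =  73461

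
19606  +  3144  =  22750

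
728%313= 102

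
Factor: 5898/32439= 2/11 =2^1*11^( - 1 ) 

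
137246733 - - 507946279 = 645193012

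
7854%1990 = 1884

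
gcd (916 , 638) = 2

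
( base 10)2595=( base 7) 10365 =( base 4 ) 220203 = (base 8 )5043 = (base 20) 69f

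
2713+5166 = 7879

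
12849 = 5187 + 7662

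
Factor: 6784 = 2^7*53^1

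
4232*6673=28240136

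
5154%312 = 162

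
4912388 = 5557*884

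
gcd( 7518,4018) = 14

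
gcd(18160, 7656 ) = 8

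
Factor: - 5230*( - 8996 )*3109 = 146275589720 = 2^3*5^1*13^1 * 173^1*523^1*3109^1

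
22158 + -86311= - 64153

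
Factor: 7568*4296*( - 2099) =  - 68242956672=-2^7 * 3^1*11^1*43^1*179^1*2099^1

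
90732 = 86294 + 4438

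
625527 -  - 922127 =1547654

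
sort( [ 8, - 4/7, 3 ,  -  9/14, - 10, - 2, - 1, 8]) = [ - 10, - 2, - 1, - 9/14  ,- 4/7,  3,8,8 ] 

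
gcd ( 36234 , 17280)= 54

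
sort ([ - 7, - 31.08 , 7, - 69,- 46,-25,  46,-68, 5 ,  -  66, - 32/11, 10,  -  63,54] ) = [ - 69, - 68, - 66,-63 , -46,-31.08, - 25, - 7, - 32/11,5,7,10, 46, 54 ] 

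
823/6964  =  823/6964 = 0.12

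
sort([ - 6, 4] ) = [-6, 4] 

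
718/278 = 2 + 81/139 = 2.58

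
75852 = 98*774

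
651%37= 22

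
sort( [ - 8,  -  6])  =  [  -  8,-6]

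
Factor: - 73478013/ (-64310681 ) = 3^1*7^1*43^1 * 81371^1*64310681^(-1)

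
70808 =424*167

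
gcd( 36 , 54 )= 18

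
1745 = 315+1430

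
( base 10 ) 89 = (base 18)4H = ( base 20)49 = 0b1011001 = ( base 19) 4D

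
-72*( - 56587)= 4074264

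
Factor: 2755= 5^1*19^1*29^1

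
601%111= 46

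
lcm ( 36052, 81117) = 324468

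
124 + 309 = 433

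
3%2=1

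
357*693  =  247401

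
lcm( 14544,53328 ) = 159984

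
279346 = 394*709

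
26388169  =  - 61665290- - 88053459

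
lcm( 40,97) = 3880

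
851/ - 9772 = - 851/9772 = - 0.09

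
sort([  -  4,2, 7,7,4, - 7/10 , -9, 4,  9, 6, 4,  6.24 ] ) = [ - 9, -4, - 7/10,2,4, 4,  4, 6, 6.24 , 7,  7, 9] 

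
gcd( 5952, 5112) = 24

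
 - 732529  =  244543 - 977072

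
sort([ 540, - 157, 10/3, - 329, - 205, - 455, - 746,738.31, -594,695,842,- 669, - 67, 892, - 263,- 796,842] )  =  [ - 796, - 746,-669, - 594, - 455, - 329, - 263, - 205,  -  157, - 67, 10/3, 540, 695 , 738.31, 842, 842, 892]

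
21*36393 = 764253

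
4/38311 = 4/38311 = 0.00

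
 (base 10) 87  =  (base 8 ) 127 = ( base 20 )47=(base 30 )2r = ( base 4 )1113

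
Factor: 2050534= 2^1*1025267^1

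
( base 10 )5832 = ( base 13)2868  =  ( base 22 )C12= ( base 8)13310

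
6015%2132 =1751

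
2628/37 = 71 + 1/37 = 71.03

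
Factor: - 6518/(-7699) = 2^1*3259^1*7699^( - 1) 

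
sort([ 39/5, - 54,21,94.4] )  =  [ - 54,39/5,21,94.4 ] 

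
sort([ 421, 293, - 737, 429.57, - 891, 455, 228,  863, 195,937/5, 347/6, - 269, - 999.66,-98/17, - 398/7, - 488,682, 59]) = [ - 999.66,-891, - 737,-488, - 269,-398/7 , - 98/17,347/6,59,937/5,195 , 228,293,421, 429.57,  455,682,  863]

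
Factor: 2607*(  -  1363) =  - 3553341=- 3^1 * 11^1*29^1*47^1*79^1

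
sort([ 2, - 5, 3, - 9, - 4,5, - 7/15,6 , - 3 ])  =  [ - 9, - 5, - 4, - 3, - 7/15,  2, 3, 5,6]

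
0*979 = 0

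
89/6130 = 89/6130=0.01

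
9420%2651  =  1467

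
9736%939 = 346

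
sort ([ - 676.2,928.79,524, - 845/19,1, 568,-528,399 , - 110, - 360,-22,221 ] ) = [ - 676.2, - 528,-360 ,- 110, - 845/19, - 22,1 , 221 , 399, 524,568, 928.79]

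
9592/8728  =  1 + 108/1091 = 1.10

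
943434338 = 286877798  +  656556540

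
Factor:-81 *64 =-5184 = - 2^6  *  3^4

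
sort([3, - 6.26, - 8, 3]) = [ - 8, - 6.26 , 3,3]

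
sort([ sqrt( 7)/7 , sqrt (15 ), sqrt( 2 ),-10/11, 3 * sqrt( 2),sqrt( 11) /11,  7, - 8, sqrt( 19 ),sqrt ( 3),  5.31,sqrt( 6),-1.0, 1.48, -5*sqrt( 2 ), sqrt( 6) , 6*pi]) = [ - 8 , - 5*sqrt(2), - 1.0,  -  10/11, sqrt( 11) /11,sqrt( 7 ) /7  ,  sqrt( 2), 1.48, sqrt( 3), sqrt (6),sqrt(6),  sqrt(15), 3*sqrt(2), sqrt ( 19),5.31, 7, 6*pi]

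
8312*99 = 822888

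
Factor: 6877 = 13^1*23^2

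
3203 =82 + 3121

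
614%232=150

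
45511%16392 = 12727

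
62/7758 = 31/3879 = 0.01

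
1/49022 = 1/49022 = 0.00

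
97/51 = 1  +  46/51 = 1.90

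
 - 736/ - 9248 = 23/289 =0.08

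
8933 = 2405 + 6528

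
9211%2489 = 1744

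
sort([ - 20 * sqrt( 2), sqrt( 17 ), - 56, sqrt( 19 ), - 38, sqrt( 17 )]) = [ - 56, - 38, - 20*sqrt( 2 ), sqrt( 17),sqrt(17 )  ,  sqrt ( 19)] 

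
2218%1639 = 579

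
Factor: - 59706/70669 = - 2^1 * 3^2*17^(  -  1) * 31^1*107^1*4157^(  -  1) 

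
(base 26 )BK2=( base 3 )101220202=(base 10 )7958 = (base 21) I0K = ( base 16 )1f16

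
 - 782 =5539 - 6321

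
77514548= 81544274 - 4029726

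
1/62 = 1/62 = 0.02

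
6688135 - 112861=6575274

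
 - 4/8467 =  - 4/8467  =  -0.00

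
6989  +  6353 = 13342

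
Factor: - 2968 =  - 2^3 * 7^1  *53^1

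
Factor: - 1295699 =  - 59^1*21961^1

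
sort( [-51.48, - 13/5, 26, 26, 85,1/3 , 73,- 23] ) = [ - 51.48,-23, - 13/5 , 1/3  ,  26,26,73,85]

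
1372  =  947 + 425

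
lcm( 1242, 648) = 14904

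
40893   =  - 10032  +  50925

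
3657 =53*69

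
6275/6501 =6275/6501 = 0.97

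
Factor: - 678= - 2^1 * 3^1* 113^1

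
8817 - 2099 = 6718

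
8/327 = 8/327= 0.02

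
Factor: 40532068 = 2^2*53^1*191189^1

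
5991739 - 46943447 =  - 40951708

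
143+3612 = 3755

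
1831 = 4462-2631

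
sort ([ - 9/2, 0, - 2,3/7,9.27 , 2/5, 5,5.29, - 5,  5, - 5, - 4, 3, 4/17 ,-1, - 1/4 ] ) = [ - 5, - 5, - 9/2, - 4, - 2, - 1, - 1/4,  0,  4/17,2/5,3/7, 3, 5, 5,  5.29, 9.27 ]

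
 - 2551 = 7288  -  9839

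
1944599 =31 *62729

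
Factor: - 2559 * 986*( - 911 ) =2^1*3^1 * 17^1*29^1*853^1*911^1 = 2298611514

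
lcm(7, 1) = 7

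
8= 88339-88331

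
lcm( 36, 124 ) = 1116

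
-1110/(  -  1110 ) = 1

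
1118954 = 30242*37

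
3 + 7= 10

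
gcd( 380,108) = 4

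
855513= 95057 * 9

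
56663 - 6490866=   - 6434203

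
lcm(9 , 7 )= 63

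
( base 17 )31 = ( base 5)202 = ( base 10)52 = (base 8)64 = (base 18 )2G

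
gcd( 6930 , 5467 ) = 77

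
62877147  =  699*89953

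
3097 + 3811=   6908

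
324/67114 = 162/33557  =  0.00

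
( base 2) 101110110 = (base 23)G6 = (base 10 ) 374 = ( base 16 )176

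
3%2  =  1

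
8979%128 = 19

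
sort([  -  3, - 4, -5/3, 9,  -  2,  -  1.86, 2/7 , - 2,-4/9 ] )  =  [-4, -3 , - 2 , -2, - 1.86, -5/3, - 4/9 , 2/7,  9 ]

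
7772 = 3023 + 4749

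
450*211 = 94950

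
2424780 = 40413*60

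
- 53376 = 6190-59566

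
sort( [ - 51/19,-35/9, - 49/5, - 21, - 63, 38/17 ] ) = [- 63, - 21, - 49/5, - 35/9, - 51/19,38/17]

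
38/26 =19/13= 1.46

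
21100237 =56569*373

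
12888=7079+5809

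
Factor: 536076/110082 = 89346/18347=2^1*3^1 *7^( - 1 ) * 2621^(-1)*14891^1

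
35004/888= 2917/74 = 39.42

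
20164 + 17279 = 37443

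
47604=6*7934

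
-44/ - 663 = 44/663  =  0.07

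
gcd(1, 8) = 1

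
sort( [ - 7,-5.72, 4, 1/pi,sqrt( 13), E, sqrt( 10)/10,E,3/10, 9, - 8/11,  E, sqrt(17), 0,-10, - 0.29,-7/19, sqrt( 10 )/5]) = [- 10,-7, - 5.72, - 8/11, - 7/19, - 0.29, 0,3/10, sqrt(10)/10,1/pi, sqrt( 10 ) /5, E, E, E,sqrt( 13),4,  sqrt(17), 9]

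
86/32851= 86/32851=0.00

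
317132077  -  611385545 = - 294253468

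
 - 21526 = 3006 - 24532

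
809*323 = 261307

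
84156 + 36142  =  120298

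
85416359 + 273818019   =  359234378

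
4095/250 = 16 + 19/50 = 16.38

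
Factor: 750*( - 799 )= -2^1*3^1*5^3*17^1*47^1 =- 599250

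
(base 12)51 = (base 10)61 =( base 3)2021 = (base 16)3d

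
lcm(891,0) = 0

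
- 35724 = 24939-60663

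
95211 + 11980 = 107191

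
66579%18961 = 9696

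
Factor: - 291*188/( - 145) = 54708/145  =  2^2*3^1*5^(-1)*29^( - 1 ) * 47^1*97^1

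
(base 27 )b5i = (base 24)E4C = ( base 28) ABO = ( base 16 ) 1FEC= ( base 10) 8172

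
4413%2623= 1790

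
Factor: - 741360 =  - 2^4 * 3^1*5^1  *3089^1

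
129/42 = 3 + 1/14 = 3.07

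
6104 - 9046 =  - 2942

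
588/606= 98/101  =  0.97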